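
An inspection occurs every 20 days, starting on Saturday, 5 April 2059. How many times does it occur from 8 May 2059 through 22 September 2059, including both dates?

Occurrences land 20·i days after 5 April 2059 for i = 0, 1, 2, …
8 May 2059 is 33 days after the start; 33 ÷ 20 = 1 remainder 13; since the remainder is 13, round up to i = 2. First occurrence in the window: #3 on 15 May 2059 (2×20 = 40 days in).
22 September 2059 is 170 days after the start; 170 ÷ 20 = 8 remainder 10. Last occurrence in the window: #9 on 12 September 2059.
Occurrences #3 through #9: 7 in total.

7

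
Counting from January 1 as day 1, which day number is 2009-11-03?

307

Days in months before November: 31 + 28 + 31 + 30 + 31 + 30 + 31 + 31 + 30 + 31 = 304.
Plus 3 days into November → day 307.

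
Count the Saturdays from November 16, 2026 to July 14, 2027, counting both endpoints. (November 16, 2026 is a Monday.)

November 16, 2026 is a Monday; the first Saturday on or after it is November 21, 2026 (5 days later).
From November 21, 2026 to July 14, 2027: 9 + 31 + 31 + 28 + 31 + 30 + 31 + 30 + 14 = 235 days (rest of November, December, January, February, March, April, May, June, July).
235 ÷ 7 = 33 full weeks with remainder 4, so 33 more Saturdays after the first → 34.

34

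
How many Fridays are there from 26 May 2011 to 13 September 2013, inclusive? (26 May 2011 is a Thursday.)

26 May 2011 is a Thursday; the first Friday on or after it is 27 May 2011 (1 day later).
From 27 May 2011 to 13 September 2013: 218 + 366 + 256 = 840 days (rest of 2011, 2012, to 13 September 2013 in 2013).
840 ÷ 7 = 120 full weeks with remainder 0, so 120 more Fridays after the first → 121.

121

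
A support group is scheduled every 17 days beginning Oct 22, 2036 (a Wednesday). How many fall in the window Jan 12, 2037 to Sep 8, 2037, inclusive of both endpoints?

14

Occurrences land 17·i days after Oct 22, 2036 for i = 0, 1, 2, …
Jan 12, 2037 is 82 days after the start; 82 ÷ 17 = 4 remainder 14; since the remainder is 14, round up to i = 5. First occurrence in the window: #6 on Jan 15, 2037 (5×17 = 85 days in).
Sep 8, 2037 is 321 days after the start; 321 ÷ 17 = 18 remainder 15. Last occurrence in the window: #19 on Aug 24, 2037.
Occurrences #6 through #19: 14 in total.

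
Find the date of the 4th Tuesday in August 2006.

August 2006 begins on a Tuesday, so the first Tuesday is August 1.
The 4th Tuesday is 3 weeks later: 1 + 21 = 22.

22 August 2006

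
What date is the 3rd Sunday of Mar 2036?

Mar 16, 2036

Mar 2036 begins on a Saturday, so the first Sunday is Mar 2 (1 day later).
The 3rd Sunday is 2 weeks later: 2 + 14 = 16.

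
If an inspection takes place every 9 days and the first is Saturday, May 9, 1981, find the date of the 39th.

April 16, 1982

The 39th occurrence is 38 intervals after the first: 38 × 9 = 342 days after May 9, 1981.
May has 31 days — 22 days to the end of May leaves 320.
June has 30 days (290 left).
July has 31 days (259 left).
August has 31 days (228 left).
September has 30 days (198 left).
October has 31 days (167 left).
November has 30 days (137 left).
December has 31 days (106 left).
January has 31 days (75 left).
February has 28 days (47 left).
March has 31 days (16 left).
16 days into April → April 16, 1982.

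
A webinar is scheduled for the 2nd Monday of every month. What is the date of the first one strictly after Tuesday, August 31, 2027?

September 13, 2027

August 2027 starts on a Sunday; its first Monday is the 2nd, so the 2nd Monday is the 9th — August 9, 2027.
That is not after August 31, 2027, so look at September 2027.
September 2027 starts on a Wednesday; its first Monday is the 6th, so the 2nd Monday is the 13th — September 13, 2027.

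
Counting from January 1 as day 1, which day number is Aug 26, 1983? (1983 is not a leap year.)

238

Days in months before Aug: 31 + 28 + 31 + 30 + 31 + 30 + 31 = 212.
Plus 26 days into Aug → day 238.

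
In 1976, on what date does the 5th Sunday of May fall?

May 1976 begins on a Saturday, so the first Sunday is May 2 (1 day later).
The 5th Sunday is 4 weeks later: 2 + 28 = 30.

30 May 1976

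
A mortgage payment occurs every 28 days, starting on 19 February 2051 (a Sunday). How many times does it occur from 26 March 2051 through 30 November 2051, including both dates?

Occurrences land 28·i days after 19 February 2051 for i = 0, 1, 2, …
26 March 2051 is 35 days after the start; 35 ÷ 28 = 1 remainder 7; since the remainder is 7, round up to i = 2. First occurrence in the window: #3 on 16 April 2051 (2×28 = 56 days in).
30 November 2051 is 284 days after the start; 284 ÷ 28 = 10 remainder 4. Last occurrence in the window: #11 on 26 November 2051.
Occurrences #3 through #11: 9 in total.

9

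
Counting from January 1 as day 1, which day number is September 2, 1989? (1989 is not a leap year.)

245

Days in months before September: 31 + 28 + 31 + 30 + 31 + 30 + 31 + 31 = 243.
Plus 2 days into September → day 245.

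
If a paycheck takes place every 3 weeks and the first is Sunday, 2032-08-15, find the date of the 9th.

The 9th occurrence is 8 intervals after the first: 8 × 21 = 168 days after 2032-08-15.
August has 31 days — 16 days to the end of August leaves 152.
September has 30 days (122 left).
October has 31 days (91 left).
November has 30 days (61 left).
December has 31 days (30 left).
30 days into January → 2033-01-30.

2033-01-30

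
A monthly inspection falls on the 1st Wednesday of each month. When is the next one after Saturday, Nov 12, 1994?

Nov 1994 starts on a Tuesday, so its 1st Wednesday is Nov 2, 1994 (1 day in).
That is not after Nov 12, 1994, so look at Dec 1994.
Dec 1994 starts on a Thursday, so its 1st Wednesday is Dec 7, 1994 (6 days in).

Dec 7, 1994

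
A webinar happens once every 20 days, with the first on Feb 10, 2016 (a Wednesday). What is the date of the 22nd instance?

Apr 5, 2017

The 22nd occurrence is 21 intervals after the first: 21 × 20 = 420 days after Feb 10, 2016.
Feb has 29 days — 19 days to the end of Feb leaves 401.
From end of Feb to end of 2016 is 306 days (95 left).
Jan has 31 days (64 left).
Feb has 28 days (36 left).
Mar has 31 days (5 left).
5 days into Apr → Apr 5, 2017.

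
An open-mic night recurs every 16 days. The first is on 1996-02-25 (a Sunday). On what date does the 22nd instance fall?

The 22nd occurrence is 21 intervals after the first: 21 × 16 = 336 days after 1996-02-25.
February has 29 days — 4 days to the end of February leaves 332.
March has 31 days (301 left).
April has 30 days (271 left).
May has 31 days (240 left).
June has 30 days (210 left).
July has 31 days (179 left).
August has 31 days (148 left).
September has 30 days (118 left).
October has 31 days (87 left).
November has 30 days (57 left).
December has 31 days (26 left).
26 days into January → 1997-01-26.

1997-01-26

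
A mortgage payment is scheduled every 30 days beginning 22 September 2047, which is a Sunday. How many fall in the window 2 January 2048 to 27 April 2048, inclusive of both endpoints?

Occurrences land 30·i days after 22 September 2047 for i = 0, 1, 2, …
2 January 2048 is 102 days after the start; 102 ÷ 30 = 3 remainder 12; since the remainder is 12, round up to i = 4. First occurrence in the window: #5 on 20 January 2048 (4×30 = 120 days in).
27 April 2048 is 218 days after the start; 218 ÷ 30 = 7 remainder 8. Last occurrence in the window: #8 on 19 April 2048.
Occurrences #5 through #8: 4 in total.

4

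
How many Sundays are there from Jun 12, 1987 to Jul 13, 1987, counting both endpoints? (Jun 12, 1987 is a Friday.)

5

Jun 12, 1987 is a Friday; the first Sunday on or after it is Jun 14, 1987 (2 days later).
From Jun 14, 1987 to Jul 13, 1987: 16 + 13 = 29 days (rest of Jun, Jul).
29 ÷ 7 = 4 full weeks with remainder 1, so 4 more Sundays after the first → 5.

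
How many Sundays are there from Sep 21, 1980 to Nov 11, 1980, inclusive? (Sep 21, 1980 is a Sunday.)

Sep 21, 1980 is a Sunday; the first Sunday on or after it is Sep 21, 1980.
From Sep 21, 1980 to Nov 11, 1980: 9 + 31 + 11 = 51 days (rest of Sep, Oct, Nov).
51 ÷ 7 = 7 full weeks with remainder 2, so 7 more Sundays after the first → 8.

8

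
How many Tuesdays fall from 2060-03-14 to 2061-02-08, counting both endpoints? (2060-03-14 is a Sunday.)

2060-03-14 is a Sunday; the first Tuesday on or after it is 2060-03-16 (2 days later).
From 2060-03-16 to 2061-02-08: 290 + 39 = 329 days (rest of 2060, to 2061-02-08 in 2061).
329 ÷ 7 = 47 full weeks with remainder 0, so 47 more Tuesdays after the first → 48.

48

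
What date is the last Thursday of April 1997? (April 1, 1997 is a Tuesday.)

1997-04-24

April 1997 begins on a Tuesday, so the first Thursday is April 3 (2 days later).
April 1997 has 30 days. Adding weeks: 3, 10, 17, 24 — the last one ≤ 30 is the 24th.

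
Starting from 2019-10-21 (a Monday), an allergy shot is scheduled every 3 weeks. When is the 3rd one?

2019-12-02

The 3rd occurrence is 2 intervals after the first: 2 × 21 = 42 days after 2019-10-21.
October has 31 days — 10 days to the end of October leaves 32.
November has 30 days (2 left).
2 days into December → 2019-12-02.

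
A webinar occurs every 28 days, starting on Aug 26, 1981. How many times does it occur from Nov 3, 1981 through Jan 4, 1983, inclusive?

Occurrences land 28·i days after Aug 26, 1981 for i = 0, 1, 2, …
Nov 3, 1981 is 69 days after the start; 69 ÷ 28 = 2 remainder 13; since the remainder is 13, round up to i = 3. First occurrence in the window: #4 on Nov 18, 1981 (3×28 = 84 days in).
Jan 4, 1983 is 496 days after the start; 496 ÷ 28 = 17 remainder 20. Last occurrence in the window: #18 on Dec 15, 1982.
Occurrences #4 through #18: 15 in total.

15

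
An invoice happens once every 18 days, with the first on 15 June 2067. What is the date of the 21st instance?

The 21st occurrence is 20 intervals after the first: 20 × 18 = 360 days after 15 June 2067.
June has 30 days — 15 days to the end of June leaves 345.
July has 31 days (314 left).
August has 31 days (283 left).
September has 30 days (253 left).
October has 31 days (222 left).
November has 30 days (192 left).
December has 31 days (161 left).
January has 31 days (130 left).
February has 29 days (101 left).
March has 31 days (70 left).
April has 30 days (40 left).
May has 31 days (9 left).
9 days into June → 9 June 2068.

9 June 2068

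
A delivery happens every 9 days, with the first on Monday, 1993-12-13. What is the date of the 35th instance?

The 35th occurrence is 34 intervals after the first: 34 × 9 = 306 days after 1993-12-13.
December has 31 days — 18 days to the end of December leaves 288.
January has 31 days (257 left).
February has 28 days (229 left).
March has 31 days (198 left).
April has 30 days (168 left).
May has 31 days (137 left).
June has 30 days (107 left).
July has 31 days (76 left).
August has 31 days (45 left).
September has 30 days (15 left).
15 days into October → 1994-10-15.

1994-10-15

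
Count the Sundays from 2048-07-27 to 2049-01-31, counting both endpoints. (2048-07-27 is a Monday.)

2048-07-27 is a Monday; the first Sunday on or after it is 2048-08-02 (6 days later).
From 2048-08-02 to 2049-01-31: 29 + 30 + 31 + 30 + 31 + 31 = 182 days (rest of August, September, October, November, December, January).
182 ÷ 7 = 26 full weeks with remainder 0, so 26 more Sundays after the first → 27.

27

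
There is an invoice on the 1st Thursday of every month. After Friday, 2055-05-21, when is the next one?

May 2055 starts on a Saturday, so its 1st Thursday is 2055-05-06 (5 days in).
That is not after 2055-05-21, so look at June 2055.
June 2055 starts on a Tuesday, so its 1st Thursday is 2055-06-03 (2 days in).

2055-06-03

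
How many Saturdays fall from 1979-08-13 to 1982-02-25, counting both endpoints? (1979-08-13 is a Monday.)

1979-08-13 is a Monday; the first Saturday on or after it is 1979-08-18 (5 days later).
From 1979-08-18 to 1982-02-25: 135 + 366 + 365 + 56 = 922 days (rest of 1979, 1980, 1981, to 1982-02-25 in 1982).
922 ÷ 7 = 131 full weeks with remainder 5, so 131 more Saturdays after the first → 132.

132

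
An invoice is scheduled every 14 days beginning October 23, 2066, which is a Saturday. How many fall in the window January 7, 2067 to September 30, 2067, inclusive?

Occurrences land 14·i days after October 23, 2066 for i = 0, 1, 2, …
January 7, 2067 is 76 days after the start; 76 ÷ 14 = 5 remainder 6; since the remainder is 6, round up to i = 6. First occurrence in the window: #7 on January 15, 2067 (6×14 = 84 days in).
September 30, 2067 is 342 days after the start; 342 ÷ 14 = 24 remainder 6. Last occurrence in the window: #25 on September 24, 2067.
Occurrences #7 through #25: 19 in total.

19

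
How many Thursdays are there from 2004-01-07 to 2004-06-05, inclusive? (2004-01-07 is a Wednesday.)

2004-01-07 is a Wednesday; the first Thursday on or after it is 2004-01-08 (1 day later).
From 2004-01-08 to 2004-06-05: 23 + 29 + 31 + 30 + 31 + 5 = 149 days (rest of January, February, March, April, May, June).
149 ÷ 7 = 21 full weeks with remainder 2, so 21 more Thursdays after the first → 22.

22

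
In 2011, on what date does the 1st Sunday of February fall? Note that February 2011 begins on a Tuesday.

6 February 2011

February 2011 begins on a Tuesday, so the first Sunday is February 6 (5 days later).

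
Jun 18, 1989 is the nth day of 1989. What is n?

169

Days in months before Jun: 31 + 28 + 31 + 30 + 31 = 151.
Plus 18 days into Jun → day 169.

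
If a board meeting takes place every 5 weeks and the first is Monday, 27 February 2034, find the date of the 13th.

The 13th occurrence is 12 intervals after the first: 12 × 35 = 420 days after 27 February 2034.
February has 28 days — 1 day to the end of February leaves 419.
From end of February to end of 2034 is 306 days (113 left).
January has 31 days (82 left).
February has 28 days (54 left).
March has 31 days (23 left).
23 days into April → 23 April 2035.

23 April 2035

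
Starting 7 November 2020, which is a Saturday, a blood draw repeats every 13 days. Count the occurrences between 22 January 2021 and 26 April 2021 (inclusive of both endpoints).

Occurrences land 13·i days after 7 November 2020 for i = 0, 1, 2, …
22 January 2021 is 76 days after the start; 76 ÷ 13 = 5 remainder 11; since the remainder is 11, round up to i = 6. First occurrence in the window: #7 on 24 January 2021 (6×13 = 78 days in).
26 April 2021 is 170 days after the start; 170 ÷ 13 = 13 remainder 1. Last occurrence in the window: #14 on 25 April 2021.
Occurrences #7 through #14: 8 in total.

8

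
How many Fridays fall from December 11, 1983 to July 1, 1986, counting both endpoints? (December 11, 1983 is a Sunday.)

December 11, 1983 is a Sunday; the first Friday on or after it is December 16, 1983 (5 days later).
From December 16, 1983 to July 1, 1986: 15 + 366 + 365 + 182 = 928 days (rest of 1983, 1984, 1985, to July 1, 1986 in 1986).
928 ÷ 7 = 132 full weeks with remainder 4, so 132 more Fridays after the first → 133.

133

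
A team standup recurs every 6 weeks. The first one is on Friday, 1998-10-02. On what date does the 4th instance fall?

The 4th occurrence is 3 intervals after the first: 3 × 42 = 126 days after 1998-10-02.
October has 31 days — 29 days to the end of October leaves 97.
November has 30 days (67 left).
December has 31 days (36 left).
January has 31 days (5 left).
5 days into February → 1999-02-05.

1999-02-05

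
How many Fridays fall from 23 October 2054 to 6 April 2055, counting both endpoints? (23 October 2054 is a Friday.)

23 October 2054 is a Friday; the first Friday on or after it is 23 October 2054.
From 23 October 2054 to 6 April 2055: 8 + 30 + 31 + 31 + 28 + 31 + 6 = 165 days (rest of October, November, December, January, February, March, April).
165 ÷ 7 = 23 full weeks with remainder 4, so 23 more Fridays after the first → 24.

24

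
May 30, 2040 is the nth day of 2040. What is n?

151

Days in months before May: 31 + 29 + 31 + 30 = 121.
Plus 30 days into May → day 151.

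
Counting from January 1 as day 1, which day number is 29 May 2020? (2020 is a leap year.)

150

Days in months before May: 31 + 29 + 31 + 30 = 121.
Plus 29 days into May → day 150.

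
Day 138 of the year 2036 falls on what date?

May 17, 2036

January has 31 days (138 − 31 = 107 remain).
February has 29 days (107 − 29 = 78 remain).
March has 31 days (78 − 31 = 47 remain).
April has 30 days (47 − 30 = 17 remain).
17 into May → May 17.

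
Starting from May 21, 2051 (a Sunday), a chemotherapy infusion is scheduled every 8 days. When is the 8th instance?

The 8th occurrence is 7 intervals after the first: 7 × 8 = 56 days after May 21, 2051.
May has 31 days — 10 days to the end of May leaves 46.
June has 30 days (16 left).
16 days into July → July 16, 2051.

July 16, 2051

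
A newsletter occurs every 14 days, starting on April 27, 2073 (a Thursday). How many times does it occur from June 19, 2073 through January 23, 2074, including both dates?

16

Occurrences land 14·i days after April 27, 2073 for i = 0, 1, 2, …
June 19, 2073 is 53 days after the start; 53 ÷ 14 = 3 remainder 11; since the remainder is 11, round up to i = 4. First occurrence in the window: #5 on June 22, 2073 (4×14 = 56 days in).
January 23, 2074 is 271 days after the start; 271 ÷ 14 = 19 remainder 5. Last occurrence in the window: #20 on January 18, 2074.
Occurrences #5 through #20: 16 in total.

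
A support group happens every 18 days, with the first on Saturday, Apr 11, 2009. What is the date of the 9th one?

The 9th occurrence is 8 intervals after the first: 8 × 18 = 144 days after Apr 11, 2009.
Apr has 30 days — 19 days to the end of Apr leaves 125.
May has 31 days (94 left).
Jun has 30 days (64 left).
Jul has 31 days (33 left).
Aug has 31 days (2 left).
2 days into Sep → Sep 2, 2009.

Sep 2, 2009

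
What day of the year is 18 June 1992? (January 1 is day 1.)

170

Days in months before June: 31 + 29 + 31 + 30 + 31 = 152.
Plus 18 days into June → day 170.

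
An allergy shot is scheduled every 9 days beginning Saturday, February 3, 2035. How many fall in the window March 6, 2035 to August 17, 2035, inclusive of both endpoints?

Occurrences land 9·i days after February 3, 2035 for i = 0, 1, 2, …
March 6, 2035 is 31 days after the start; 31 ÷ 9 = 3 remainder 4; since the remainder is 4, round up to i = 4. First occurrence in the window: #5 on March 11, 2035 (4×9 = 36 days in).
August 17, 2035 is 195 days after the start; 195 ÷ 9 = 21 remainder 6. Last occurrence in the window: #22 on August 11, 2035.
Occurrences #5 through #22: 18 in total.

18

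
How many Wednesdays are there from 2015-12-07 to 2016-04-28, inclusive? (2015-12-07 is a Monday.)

21

2015-12-07 is a Monday; the first Wednesday on or after it is 2015-12-09 (2 days later).
From 2015-12-09 to 2016-04-28: 22 + 31 + 29 + 31 + 28 = 141 days (rest of December, January, February, March, April).
141 ÷ 7 = 20 full weeks with remainder 1, so 20 more Wednesdays after the first → 21.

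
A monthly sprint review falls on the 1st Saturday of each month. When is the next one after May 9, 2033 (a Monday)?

June 4, 2033

May 2033 starts on a Sunday, so its 1st Saturday is May 7, 2033 (6 days in).
That is not after May 9, 2033, so look at June 2033.
June 2033 starts on a Wednesday, so its 1st Saturday is June 4, 2033 (3 days in).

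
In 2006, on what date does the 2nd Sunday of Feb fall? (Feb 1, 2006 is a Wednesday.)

Feb 2006 begins on a Wednesday, so the first Sunday is Feb 5 (4 days later).
The 2nd Sunday is 1 weeks later: 5 + 7 = 12.

Feb 12, 2006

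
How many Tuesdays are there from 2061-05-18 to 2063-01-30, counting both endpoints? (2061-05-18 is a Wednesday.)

89

2061-05-18 is a Wednesday; the first Tuesday on or after it is 2061-05-24 (6 days later).
From 2061-05-24 to 2063-01-30: 221 + 365 + 30 = 616 days (rest of 2061, 2062, to 2063-01-30 in 2063).
616 ÷ 7 = 88 full weeks with remainder 0, so 88 more Tuesdays after the first → 89.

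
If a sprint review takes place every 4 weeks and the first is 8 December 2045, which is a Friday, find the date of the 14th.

7 December 2046

The 14th occurrence is 13 intervals after the first: 13 × 28 = 364 days after 8 December 2045.
December has 31 days — 23 days to the end of December leaves 341.
January has 31 days (310 left).
February has 28 days (282 left).
March has 31 days (251 left).
April has 30 days (221 left).
May has 31 days (190 left).
June has 30 days (160 left).
July has 31 days (129 left).
August has 31 days (98 left).
September has 30 days (68 left).
October has 31 days (37 left).
November has 30 days (7 left).
7 days into December → 7 December 2046.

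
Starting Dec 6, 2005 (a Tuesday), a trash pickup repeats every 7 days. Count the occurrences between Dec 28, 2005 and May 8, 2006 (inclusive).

18

Occurrences land 7·i days after Dec 6, 2005 for i = 0, 1, 2, …
Dec 28, 2005 is 22 days after the start; 22 ÷ 7 = 3 remainder 1; since the remainder is 1, round up to i = 4. First occurrence in the window: #5 on Jan 3, 2006 (4×7 = 28 days in).
May 8, 2006 is 153 days after the start; 153 ÷ 7 = 21 remainder 6. Last occurrence in the window: #22 on May 2, 2006.
Occurrences #5 through #22: 18 in total.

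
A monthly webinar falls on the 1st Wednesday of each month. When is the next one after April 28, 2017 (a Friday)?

April 2017 starts on a Saturday, so its 1st Wednesday is April 5, 2017 (4 days in).
That is not after April 28, 2017, so look at May 2017.
May 2017 starts on a Monday, so its 1st Wednesday is May 3, 2017 (2 days in).

May 3, 2017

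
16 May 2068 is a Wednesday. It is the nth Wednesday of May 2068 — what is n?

Day 16 falls in week ⌈16/7⌉ of the month.
Days 1–7 hold the 1st Wednesday, 8–14 the 2nd, 15–21 the 3rd, 22–28 the 4th, 29–31 the 5th.
16 is in the range for the 3rd.

3rd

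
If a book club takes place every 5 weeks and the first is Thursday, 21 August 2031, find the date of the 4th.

4 December 2031

The 4th occurrence is 3 intervals after the first: 3 × 35 = 105 days after 21 August 2031.
August has 31 days — 10 days to the end of August leaves 95.
September has 30 days (65 left).
October has 31 days (34 left).
November has 30 days (4 left).
4 days into December → 4 December 2031.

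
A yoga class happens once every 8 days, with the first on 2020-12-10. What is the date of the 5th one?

2021-01-11

The 5th occurrence is 4 intervals after the first: 4 × 8 = 32 days after 2020-12-10.
December has 31 days — 21 days to the end of December leaves 11.
11 days into January → 2021-01-11.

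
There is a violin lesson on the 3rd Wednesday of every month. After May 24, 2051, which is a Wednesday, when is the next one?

June 21, 2051

May 2051 starts on a Monday; its first Wednesday is the 3rd, so the 3rd Wednesday is the 17th — May 17, 2051.
That is not after May 24, 2051, so look at June 2051.
June 2051 starts on a Thursday; its first Wednesday is the 7th, so the 3rd Wednesday is the 21st — June 21, 2051.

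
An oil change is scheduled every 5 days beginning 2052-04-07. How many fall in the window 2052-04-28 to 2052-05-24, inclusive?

5

Occurrences land 5·i days after 2052-04-07 for i = 0, 1, 2, …
2052-04-28 is 21 days after the start; 21 ÷ 5 = 4 remainder 1; since the remainder is 1, round up to i = 5. First occurrence in the window: #6 on 2052-05-02 (5×5 = 25 days in).
2052-05-24 is 47 days after the start; 47 ÷ 5 = 9 remainder 2. Last occurrence in the window: #10 on 2052-05-22.
Occurrences #6 through #10: 5 in total.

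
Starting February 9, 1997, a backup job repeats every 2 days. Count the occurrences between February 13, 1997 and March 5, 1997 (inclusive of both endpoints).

Occurrences land 2·i days after February 9, 1997 for i = 0, 1, 2, …
February 13, 1997 is 4 days after the start; 4 ÷ 2 = 2 remainder 0. First occurrence in the window: #3 on February 13, 1997 (2×2 = 4 days in).
March 5, 1997 is 24 days after the start; 24 ÷ 2 = 12 remainder 0. Last occurrence in the window: #13 on March 5, 1997.
Occurrences #3 through #13: 11 in total.

11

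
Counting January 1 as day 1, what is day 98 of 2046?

January has 31 days (98 − 31 = 67 remain).
February has 28 days (67 − 28 = 39 remain).
March has 31 days (39 − 31 = 8 remain).
8 into April → April 8.

2046-04-08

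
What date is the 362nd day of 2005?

December 28, 2005

January has 31 days (362 − 31 = 331 remain).
February has 28 days (331 − 28 = 303 remain).
March has 31 days (303 − 31 = 272 remain).
April has 30 days (272 − 30 = 242 remain).
May has 31 days (242 − 31 = 211 remain).
June has 30 days (211 − 30 = 181 remain).
July has 31 days (181 − 31 = 150 remain).
August has 31 days (150 − 31 = 119 remain).
September has 30 days (119 − 30 = 89 remain).
October has 31 days (89 − 31 = 58 remain).
November has 30 days (58 − 30 = 28 remain).
28 into December → December 28.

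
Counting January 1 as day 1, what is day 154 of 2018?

3 June 2018

January has 31 days (154 − 31 = 123 remain).
February has 28 days (123 − 28 = 95 remain).
March has 31 days (95 − 31 = 64 remain).
April has 30 days (64 − 30 = 34 remain).
May has 31 days (34 − 31 = 3 remain).
3 into June → June 3.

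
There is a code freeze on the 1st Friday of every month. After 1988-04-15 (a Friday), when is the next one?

1988-05-06

April 1988 starts on a Friday, so its 1st Friday is 1988-04-01.
That is not after 1988-04-15, so look at May 1988.
May 1988 starts on a Sunday, so its 1st Friday is 1988-05-06 (5 days in).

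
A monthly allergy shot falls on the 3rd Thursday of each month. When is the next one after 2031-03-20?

March 2031 starts on a Saturday; its first Thursday is the 6th, so the 3rd Thursday is the 20th — 2031-03-20.
That is not after 2031-03-20, so look at April 2031.
April 2031 starts on a Tuesday; its first Thursday is the 3rd, so the 3rd Thursday is the 17th — 2031-04-17.

2031-04-17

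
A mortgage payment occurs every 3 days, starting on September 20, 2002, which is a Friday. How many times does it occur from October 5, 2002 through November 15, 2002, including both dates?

Occurrences land 3·i days after September 20, 2002 for i = 0, 1, 2, …
October 5, 2002 is 15 days after the start; 15 ÷ 3 = 5 remainder 0. First occurrence in the window: #6 on October 5, 2002 (5×3 = 15 days in).
November 15, 2002 is 56 days after the start; 56 ÷ 3 = 18 remainder 2. Last occurrence in the window: #19 on November 13, 2002.
Occurrences #6 through #19: 14 in total.

14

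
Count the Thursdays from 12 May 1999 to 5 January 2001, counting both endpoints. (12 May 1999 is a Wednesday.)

12 May 1999 is a Wednesday; the first Thursday on or after it is 13 May 1999 (1 day later).
From 13 May 1999 to 5 January 2001: 232 + 366 + 5 = 603 days (rest of 1999, 2000, to 5 January 2001 in 2001).
603 ÷ 7 = 86 full weeks with remainder 1, so 86 more Thursdays after the first → 87.

87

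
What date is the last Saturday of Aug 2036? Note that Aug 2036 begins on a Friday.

Aug 30, 2036

Aug 2036 begins on a Friday, so the first Saturday is Aug 2 (1 day later).
Aug 2036 has 31 days. Adding weeks: 2, 9, 16, 23, 30 — the last one ≤ 31 is the 30th.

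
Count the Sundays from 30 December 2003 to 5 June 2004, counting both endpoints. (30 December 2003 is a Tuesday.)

22

30 December 2003 is a Tuesday; the first Sunday on or after it is 4 January 2004 (5 days later).
From 4 January 2004 to 5 June 2004: 27 + 29 + 31 + 30 + 31 + 5 = 153 days (rest of January, February, March, April, May, June).
153 ÷ 7 = 21 full weeks with remainder 6, so 21 more Sundays after the first → 22.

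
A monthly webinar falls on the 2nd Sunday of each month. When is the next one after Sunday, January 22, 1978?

February 12, 1978

January 1978 starts on a Sunday; its first Sunday is the 1st, so the 2nd Sunday is the 8th — January 8, 1978.
That is not after January 22, 1978, so look at February 1978.
February 1978 starts on a Wednesday; its first Sunday is the 5th, so the 2nd Sunday is the 12th — February 12, 1978.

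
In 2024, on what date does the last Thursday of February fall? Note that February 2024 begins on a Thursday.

February 2024 begins on a Thursday, so the first Thursday is February 1.
February 2024 has 29 days. Adding weeks: 1, 8, 15, 22, 29 — the last one ≤ 29 is the 29th.

February 29, 2024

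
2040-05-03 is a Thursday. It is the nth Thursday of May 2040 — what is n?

Day 3 falls in week ⌈3/7⌉ of the month.
Days 1–7 hold the 1st Thursday, 8–14 the 2nd, 15–21 the 3rd, 22–28 the 4th, 29–31 the 5th.
3 is in the range for the 1st.

1st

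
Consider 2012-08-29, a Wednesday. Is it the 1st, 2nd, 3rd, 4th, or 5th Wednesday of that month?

Day 29 falls in week ⌈29/7⌉ of the month.
Days 1–7 hold the 1st Wednesday, 8–14 the 2nd, 15–21 the 3rd, 22–28 the 4th, 29–31 the 5th.
29 is in the range for the 5th.

5th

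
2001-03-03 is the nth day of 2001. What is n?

62

Days in months before March: 31 + 28 = 59.
Plus 3 days into March → day 62.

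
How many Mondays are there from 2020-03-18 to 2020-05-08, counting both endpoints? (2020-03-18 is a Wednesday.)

2020-03-18 is a Wednesday; the first Monday on or after it is 2020-03-23 (5 days later).
From 2020-03-23 to 2020-05-08: 8 + 30 + 8 = 46 days (rest of March, April, May).
46 ÷ 7 = 6 full weeks with remainder 4, so 6 more Mondays after the first → 7.

7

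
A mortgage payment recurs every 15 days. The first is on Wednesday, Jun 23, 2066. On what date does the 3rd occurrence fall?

Jul 23, 2066

The 3rd occurrence is 2 intervals after the first: 2 × 15 = 30 days after Jun 23, 2066.
Jun has 30 days — 7 days to the end of Jun leaves 23.
23 days into Jul → Jul 23, 2066.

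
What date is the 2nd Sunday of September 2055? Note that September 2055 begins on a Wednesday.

September 12, 2055

September 2055 begins on a Wednesday, so the first Sunday is September 5 (4 days later).
The 2nd Sunday is 1 weeks later: 5 + 7 = 12.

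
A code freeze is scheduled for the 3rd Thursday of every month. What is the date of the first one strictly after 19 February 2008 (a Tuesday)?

21 February 2008

February 2008 starts on a Friday; its first Thursday is the 7th, so the 3rd Thursday is the 21st — 21 February 2008.
21 February 2008 is after 19 February 2008, so that is the next one.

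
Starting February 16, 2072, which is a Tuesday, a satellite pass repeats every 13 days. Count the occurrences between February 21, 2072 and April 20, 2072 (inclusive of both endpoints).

4

Occurrences land 13·i days after February 16, 2072 for i = 0, 1, 2, …
February 21, 2072 is 5 days after the start; 5 ÷ 13 = 0 remainder 5; since the remainder is 5, round up to i = 1. First occurrence in the window: #2 on February 29, 2072 (1×13 = 13 days in).
April 20, 2072 is 64 days after the start; 64 ÷ 13 = 4 remainder 12. Last occurrence in the window: #5 on April 8, 2072.
Occurrences #2 through #5: 4 in total.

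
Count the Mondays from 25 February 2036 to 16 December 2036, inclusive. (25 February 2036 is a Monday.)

25 February 2036 is a Monday; the first Monday on or after it is 25 February 2036.
From 25 February 2036 to 16 December 2036: 4 + 31 + 30 + 31 + 30 + 31 + 31 + 30 + 31 + 30 + 16 = 295 days (rest of February, March, April, May, June, July, August, September, October, November, December).
295 ÷ 7 = 42 full weeks with remainder 1, so 42 more Mondays after the first → 43.

43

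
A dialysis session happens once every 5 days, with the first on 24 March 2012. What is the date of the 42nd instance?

The 42nd occurrence is 41 intervals after the first: 41 × 5 = 205 days after 24 March 2012.
March has 31 days — 7 days to the end of March leaves 198.
April has 30 days (168 left).
May has 31 days (137 left).
June has 30 days (107 left).
July has 31 days (76 left).
August has 31 days (45 left).
September has 30 days (15 left).
15 days into October → 15 October 2012.

15 October 2012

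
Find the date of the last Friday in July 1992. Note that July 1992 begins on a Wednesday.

31 July 1992

July 1992 begins on a Wednesday, so the first Friday is July 3 (2 days later).
July 1992 has 31 days. Adding weeks: 3, 10, 17, 24, 31 — the last one ≤ 31 is the 31st.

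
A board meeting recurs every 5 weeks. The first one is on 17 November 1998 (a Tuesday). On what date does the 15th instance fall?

21 March 2000

The 15th occurrence is 14 intervals after the first: 14 × 35 = 490 days after 17 November 1998.
November has 30 days — 13 days to the end of November leaves 477.
From end of November to end of 1998 is 31 days (446 left).
1999 has 365 days (81 left).
January has 31 days (50 left).
February has 29 days (21 left).
21 days into March → 21 March 2000.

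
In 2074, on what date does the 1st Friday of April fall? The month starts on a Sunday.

April 2074 begins on a Sunday, so the first Friday is April 6 (5 days later).

April 6, 2074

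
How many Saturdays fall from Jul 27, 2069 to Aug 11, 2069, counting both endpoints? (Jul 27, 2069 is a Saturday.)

3

Jul 27, 2069 is a Saturday; the first Saturday on or after it is Jul 27, 2069.
From Jul 27, 2069 to Aug 11, 2069: 4 + 11 = 15 days (rest of Jul, Aug).
15 ÷ 7 = 2 full weeks with remainder 1, so 2 more Saturdays after the first → 3.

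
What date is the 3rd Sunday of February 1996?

18 February 1996

February 1996 begins on a Thursday, so the first Sunday is February 4 (3 days later).
The 3rd Sunday is 2 weeks later: 4 + 14 = 18.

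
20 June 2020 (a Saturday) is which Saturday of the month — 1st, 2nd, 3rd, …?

3rd

Day 20 falls in week ⌈20/7⌉ of the month.
Days 1–7 hold the 1st Saturday, 8–14 the 2nd, 15–21 the 3rd, 22–28 the 4th, 29–31 the 5th.
20 is in the range for the 3rd.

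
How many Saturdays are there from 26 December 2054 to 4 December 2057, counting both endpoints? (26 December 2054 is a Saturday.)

26 December 2054 is a Saturday; the first Saturday on or after it is 26 December 2054.
From 26 December 2054 to 4 December 2057: 5 + 365 + 366 + 338 = 1074 days (rest of 2054, 2055, 2056, to 4 December 2057 in 2057).
1074 ÷ 7 = 153 full weeks with remainder 3, so 153 more Saturdays after the first → 154.

154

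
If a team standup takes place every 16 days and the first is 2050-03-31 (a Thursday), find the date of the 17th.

2050-12-12

The 17th occurrence is 16 intervals after the first: 16 × 16 = 256 days after 2050-03-31.
March has 31 days — 0 days to the end of March leaves 256.
April has 30 days (226 left).
May has 31 days (195 left).
June has 30 days (165 left).
July has 31 days (134 left).
August has 31 days (103 left).
September has 30 days (73 left).
October has 31 days (42 left).
November has 30 days (12 left).
12 days into December → 2050-12-12.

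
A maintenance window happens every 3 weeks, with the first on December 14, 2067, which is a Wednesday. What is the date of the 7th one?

April 18, 2068

The 7th occurrence is 6 intervals after the first: 6 × 21 = 126 days after December 14, 2067.
December has 31 days — 17 days to the end of December leaves 109.
January has 31 days (78 left).
February has 29 days (49 left).
March has 31 days (18 left).
18 days into April → April 18, 2068.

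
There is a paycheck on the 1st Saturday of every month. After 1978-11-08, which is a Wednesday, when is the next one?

1978-12-02

November 1978 starts on a Wednesday, so its 1st Saturday is 1978-11-04 (3 days in).
That is not after 1978-11-08, so look at December 1978.
December 1978 starts on a Friday, so its 1st Saturday is 1978-12-02 (1 day in).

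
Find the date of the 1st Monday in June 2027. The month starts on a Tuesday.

7 June 2027

June 2027 begins on a Tuesday, so the first Monday is June 7 (6 days later).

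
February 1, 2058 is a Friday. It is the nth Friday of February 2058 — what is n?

1st

Day 1 falls in week ⌈1/7⌉ of the month.
Days 1–7 hold the 1st Friday, 8–14 the 2nd, 15–21 the 3rd, 22–28 the 4th, 29–31 the 5th.
1 is in the range for the 1st.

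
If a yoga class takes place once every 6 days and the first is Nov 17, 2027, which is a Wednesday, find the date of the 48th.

Aug 25, 2028

The 48th occurrence is 47 intervals after the first: 47 × 6 = 282 days after Nov 17, 2027.
Nov has 30 days — 13 days to the end of Nov leaves 269.
Dec has 31 days (238 left).
Jan has 31 days (207 left).
Feb has 29 days (178 left).
Mar has 31 days (147 left).
Apr has 30 days (117 left).
May has 31 days (86 left).
Jun has 30 days (56 left).
Jul has 31 days (25 left).
25 days into Aug → Aug 25, 2028.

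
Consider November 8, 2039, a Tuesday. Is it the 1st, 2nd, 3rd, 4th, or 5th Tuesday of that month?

2nd

Day 8 falls in week ⌈8/7⌉ of the month.
Days 1–7 hold the 1st Tuesday, 8–14 the 2nd, 15–21 the 3rd, 22–28 the 4th, 29–31 the 5th.
8 is in the range for the 2nd.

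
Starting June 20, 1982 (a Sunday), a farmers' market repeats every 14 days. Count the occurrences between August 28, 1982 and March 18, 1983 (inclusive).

15

Occurrences land 14·i days after June 20, 1982 for i = 0, 1, 2, …
August 28, 1982 is 69 days after the start; 69 ÷ 14 = 4 remainder 13; since the remainder is 13, round up to i = 5. First occurrence in the window: #6 on August 29, 1982 (5×14 = 70 days in).
March 18, 1983 is 271 days after the start; 271 ÷ 14 = 19 remainder 5. Last occurrence in the window: #20 on March 13, 1983.
Occurrences #6 through #20: 15 in total.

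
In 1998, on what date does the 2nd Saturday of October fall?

The first Saturday of October 1998 is October 3.
The 2nd Saturday is 1 weeks later: 3 + 7 = 10.

October 10, 1998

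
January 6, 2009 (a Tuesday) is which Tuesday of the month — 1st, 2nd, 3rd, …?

Day 6 falls in week ⌈6/7⌉ of the month.
Days 1–7 hold the 1st Tuesday, 8–14 the 2nd, 15–21 the 3rd, 22–28 the 4th, 29–31 the 5th.
6 is in the range for the 1st.

1st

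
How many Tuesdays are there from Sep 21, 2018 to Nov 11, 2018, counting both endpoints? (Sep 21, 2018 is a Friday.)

7

Sep 21, 2018 is a Friday; the first Tuesday on or after it is Sep 25, 2018 (4 days later).
From Sep 25, 2018 to Nov 11, 2018: 5 + 31 + 11 = 47 days (rest of Sep, Oct, Nov).
47 ÷ 7 = 6 full weeks with remainder 5, so 6 more Tuesdays after the first → 7.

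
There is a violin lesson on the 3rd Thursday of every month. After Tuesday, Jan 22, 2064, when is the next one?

Jan 2064 starts on a Tuesday; its first Thursday is the 3rd, so the 3rd Thursday is the 17th — Jan 17, 2064.
That is not after Jan 22, 2064, so look at Feb 2064.
Feb 2064 starts on a Friday; its first Thursday is the 7th, so the 3rd Thursday is the 21st — Feb 21, 2064.

Feb 21, 2064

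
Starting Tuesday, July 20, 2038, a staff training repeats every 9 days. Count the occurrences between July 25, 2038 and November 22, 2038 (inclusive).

13

Occurrences land 9·i days after July 20, 2038 for i = 0, 1, 2, …
July 25, 2038 is 5 days after the start; 5 ÷ 9 = 0 remainder 5; since the remainder is 5, round up to i = 1. First occurrence in the window: #2 on July 29, 2038 (1×9 = 9 days in).
November 22, 2038 is 125 days after the start; 125 ÷ 9 = 13 remainder 8. Last occurrence in the window: #14 on November 14, 2038.
Occurrences #2 through #14: 13 in total.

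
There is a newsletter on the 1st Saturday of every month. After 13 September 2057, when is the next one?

6 October 2057

September 2057 starts on a Saturday, so its 1st Saturday is 1 September 2057.
That is not after 13 September 2057, so look at October 2057.
October 2057 starts on a Monday, so its 1st Saturday is 6 October 2057 (5 days in).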